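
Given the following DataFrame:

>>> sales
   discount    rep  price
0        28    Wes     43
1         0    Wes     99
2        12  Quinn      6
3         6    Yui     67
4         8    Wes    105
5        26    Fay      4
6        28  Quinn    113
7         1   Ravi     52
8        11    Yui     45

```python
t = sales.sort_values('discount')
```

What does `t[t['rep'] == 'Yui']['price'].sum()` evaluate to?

112

sort by discount:
   discount    rep  price
1         0    Wes     99
7         1   Ravi     52
3         6    Yui     67
4         8    Wes    105
8        11    Yui     45
2        12  Quinn      6
5        26    Fay      4
0        28    Wes     43
6        28  Quinn    113
filter rows where rep == 'Yui':
   discount  rep  price
3         6  Yui     67
8        11  Yui     45
Finally, sum of column 'price' = 112.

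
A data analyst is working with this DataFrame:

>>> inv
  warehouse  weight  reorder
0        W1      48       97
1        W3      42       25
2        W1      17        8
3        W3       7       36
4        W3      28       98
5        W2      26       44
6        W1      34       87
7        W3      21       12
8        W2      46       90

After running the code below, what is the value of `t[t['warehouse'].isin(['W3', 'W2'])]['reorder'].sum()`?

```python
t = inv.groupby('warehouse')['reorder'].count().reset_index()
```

6

group by warehouse, count of reorder:
warehouse
W1    3
W2    2
W3    4
Name: reorder, dtype: int64
reset_index():
  warehouse  reorder
0        W1        3
1        W2        2
2        W3        4
filter rows where warehouse in ['W3', 'W2']:
  warehouse  reorder
1        W2        2
2        W3        4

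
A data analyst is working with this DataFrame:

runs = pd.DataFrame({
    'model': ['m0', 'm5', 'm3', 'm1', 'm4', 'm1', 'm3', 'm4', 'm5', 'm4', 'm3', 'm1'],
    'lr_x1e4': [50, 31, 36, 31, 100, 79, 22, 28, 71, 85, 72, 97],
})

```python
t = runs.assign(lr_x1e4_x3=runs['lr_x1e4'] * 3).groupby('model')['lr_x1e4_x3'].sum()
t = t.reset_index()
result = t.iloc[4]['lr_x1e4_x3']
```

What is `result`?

add column lr_x1e4_x3 = runs['lr_x1e4'] * 3:
   model  lr_x1e4  lr_x1e4_x3
0     m0       50         150
1     m5       31          93
2     m3       36         108
3     m1       31          93
4     m4      100         300
5     m1       79         237
6     m3       22          66
7     m4       28          84
8     m5       71         213
9     m4       85         255
10    m3       72         216
11    m1       97         291
group by model, sum of lr_x1e4_x3:
model
m0    150
m1    621
m3    390
m4    639
m5    306
Name: lr_x1e4_x3, dtype: int64
reset_index():
  model  lr_x1e4_x3
0    m0         150
1    m1         621
2    m3         390
3    m4         639
4    m5         306
Then the value at position 4, column 'lr_x1e4_x3': 306

306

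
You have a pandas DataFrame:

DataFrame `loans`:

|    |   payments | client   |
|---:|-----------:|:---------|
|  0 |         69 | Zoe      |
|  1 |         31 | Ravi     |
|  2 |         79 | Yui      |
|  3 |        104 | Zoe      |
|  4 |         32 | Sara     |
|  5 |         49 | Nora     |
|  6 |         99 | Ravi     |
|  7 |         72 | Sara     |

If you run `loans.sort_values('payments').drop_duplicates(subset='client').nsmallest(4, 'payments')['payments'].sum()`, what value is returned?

181

sort by payments:
   payments client
1        31   Ravi
4        32   Sara
5        49   Nora
0        69    Zoe
7        72   Sara
2        79    Yui
6        99   Ravi
3       104    Zoe
drop duplicate client (keep=first):
   payments client
1        31   Ravi
4        32   Sara
5        49   Nora
0        69    Zoe
2        79    Yui
take 4 rows with smallest payments:
   payments client
1        31   Ravi
4        32   Sara
5        49   Nora
0        69    Zoe
Reading off the sum of column 'payments', we get 181.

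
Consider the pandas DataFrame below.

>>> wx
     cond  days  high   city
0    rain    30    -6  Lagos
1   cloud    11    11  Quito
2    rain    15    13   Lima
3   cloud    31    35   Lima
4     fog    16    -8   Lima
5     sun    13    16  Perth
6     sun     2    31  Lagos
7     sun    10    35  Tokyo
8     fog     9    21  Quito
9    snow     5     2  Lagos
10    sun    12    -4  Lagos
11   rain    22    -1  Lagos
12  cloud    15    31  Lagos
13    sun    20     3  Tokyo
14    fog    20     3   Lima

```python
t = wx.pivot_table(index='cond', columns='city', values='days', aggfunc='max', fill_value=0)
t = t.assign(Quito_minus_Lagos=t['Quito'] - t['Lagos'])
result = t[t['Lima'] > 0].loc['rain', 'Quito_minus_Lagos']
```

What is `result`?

-30

pivot: rows=cond, cols=city, max(days):
city   Lagos  Lima  Perth  Quito  Tokyo
cond                                   
cloud     15    31      0     11      0
fog        0    20      0      9      0
rain      30    15      0      0      0
snow       5     0      0      0      0
sun       12     0     13      0     20
add column Quito_minus_Lagos = t['Quito'] - t['Lagos']:
city   Lagos  Lima  Perth  Quito  Tokyo  Quito_minus_Lagos
cond                                                      
cloud     15    31      0     11      0                 -4
fog        0    20      0      9      0                  9
rain      30    15      0      0      0                -30
snow       5     0      0      0      0                 -5
sun       12     0     13      0     20                -12
filter rows where Lima > 0:
city   Lagos  Lima  Perth  Quito  Tokyo  Quito_minus_Lagos
cond                                                      
cloud     15    31      0     11      0                 -4
fog        0    20      0      9      0                  9
rain      30    15      0      0      0                -30
Reading off the value at row 'rain', column 'Quito_minus_Lagos', we get -30.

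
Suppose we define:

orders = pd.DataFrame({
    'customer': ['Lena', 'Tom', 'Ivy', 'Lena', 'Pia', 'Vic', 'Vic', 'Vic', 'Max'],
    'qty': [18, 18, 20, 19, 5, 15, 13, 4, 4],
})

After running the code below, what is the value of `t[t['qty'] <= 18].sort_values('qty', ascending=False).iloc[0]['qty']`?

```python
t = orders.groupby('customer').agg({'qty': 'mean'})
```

group by customer, mean of qty:
                qty
customer           
Ivy       20.000000
Lena      18.500000
Max        4.000000
Pia        5.000000
Tom       18.000000
Vic       10.666667
filter rows where qty <= 18:
                qty
customer           
Max        4.000000
Pia        5.000000
Tom       18.000000
Vic       10.666667
sort by qty descending:
                qty
customer           
Tom       18.000000
Vic       10.666667
Pia        5.000000
Max        4.000000
Hence 18.0.

18.0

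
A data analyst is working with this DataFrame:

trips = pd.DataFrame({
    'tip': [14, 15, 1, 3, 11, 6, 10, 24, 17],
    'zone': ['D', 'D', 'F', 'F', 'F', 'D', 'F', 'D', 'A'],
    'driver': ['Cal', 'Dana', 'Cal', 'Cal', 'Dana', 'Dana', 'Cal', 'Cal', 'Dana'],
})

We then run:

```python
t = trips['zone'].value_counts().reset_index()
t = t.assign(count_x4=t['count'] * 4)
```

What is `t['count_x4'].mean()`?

value_counts of zone:
zone
D    4
F    4
A    1
Name: count, dtype: int64
reset_index():
  zone  count
0    D      4
1    F      4
2    A      1
add column count_x4 = t['count'] * 4:
  zone  count  count_x4
0    D      4        16
1    F      4        16
2    A      1         4
Reading off the mean of column 'count_x4', we get 12.0.

12.0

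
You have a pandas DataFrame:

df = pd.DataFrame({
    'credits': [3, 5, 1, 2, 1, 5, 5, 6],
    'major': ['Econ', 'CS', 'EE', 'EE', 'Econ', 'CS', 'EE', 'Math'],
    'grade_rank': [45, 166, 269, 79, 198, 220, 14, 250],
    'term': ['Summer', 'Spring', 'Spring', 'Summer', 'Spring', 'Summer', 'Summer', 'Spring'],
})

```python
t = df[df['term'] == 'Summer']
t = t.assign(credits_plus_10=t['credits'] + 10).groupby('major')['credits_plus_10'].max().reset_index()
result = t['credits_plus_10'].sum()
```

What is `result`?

43

filter rows where term == 'Summer':
   credits major  grade_rank    term
0        3  Econ          45  Summer
3        2    EE          79  Summer
5        5    CS         220  Summer
6        5    EE          14  Summer
add column credits_plus_10 = t['credits'] + 10:
   credits major  grade_rank    term  credits_plus_10
0        3  Econ          45  Summer               13
3        2    EE          79  Summer               12
5        5    CS         220  Summer               15
6        5    EE          14  Summer               15
group by major, max of credits_plus_10:
major
CS      15
EE      15
Econ    13
Name: credits_plus_10, dtype: int64
reset_index():
  major  credits_plus_10
0    CS               15
1    EE               15
2  Econ               13
Reading off the sum of column 'credits_plus_10', we get 43.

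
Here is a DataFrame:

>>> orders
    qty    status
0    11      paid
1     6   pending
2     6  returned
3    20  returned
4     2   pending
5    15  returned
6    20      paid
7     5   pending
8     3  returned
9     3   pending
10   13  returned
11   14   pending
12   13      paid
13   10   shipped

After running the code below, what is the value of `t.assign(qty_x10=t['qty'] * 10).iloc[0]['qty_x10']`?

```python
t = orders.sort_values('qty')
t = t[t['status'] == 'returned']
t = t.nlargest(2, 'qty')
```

sort by qty:
    qty    status
4     2   pending
8     3  returned
9     3   pending
7     5   pending
1     6   pending
2     6  returned
13   10   shipped
0    11      paid
10   13  returned
12   13      paid
11   14   pending
5    15  returned
3    20  returned
6    20      paid
filter rows where status == 'returned':
    qty    status
8     3  returned
2     6  returned
10   13  returned
5    15  returned
3    20  returned
take 2 rows with largest qty:
   qty    status
3   20  returned
5   15  returned
add column qty_x10 = t['qty'] * 10:
   qty    status  qty_x10
3   20  returned      200
5   15  returned      150
Reading off the value at position 0, column 'qty_x10', we get 200.

200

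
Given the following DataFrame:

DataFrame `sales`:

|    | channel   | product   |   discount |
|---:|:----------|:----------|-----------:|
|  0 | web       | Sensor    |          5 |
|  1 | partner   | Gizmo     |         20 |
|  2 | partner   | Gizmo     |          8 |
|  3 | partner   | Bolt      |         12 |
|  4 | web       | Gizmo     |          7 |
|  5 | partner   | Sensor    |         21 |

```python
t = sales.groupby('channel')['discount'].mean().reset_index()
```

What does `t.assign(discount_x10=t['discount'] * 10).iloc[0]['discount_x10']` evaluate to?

152.5

group by channel, mean of discount:
channel
partner    15.25
web         6.00
Name: discount, dtype: float64
reset_index():
   channel  discount
0  partner     15.25
1      web      6.00
add column discount_x10 = t['discount'] * 10:
   channel  discount  discount_x10
0  partner     15.25         152.5
1      web      6.00          60.0
Reading off the value at position 0, column 'discount_x10', we get 152.5.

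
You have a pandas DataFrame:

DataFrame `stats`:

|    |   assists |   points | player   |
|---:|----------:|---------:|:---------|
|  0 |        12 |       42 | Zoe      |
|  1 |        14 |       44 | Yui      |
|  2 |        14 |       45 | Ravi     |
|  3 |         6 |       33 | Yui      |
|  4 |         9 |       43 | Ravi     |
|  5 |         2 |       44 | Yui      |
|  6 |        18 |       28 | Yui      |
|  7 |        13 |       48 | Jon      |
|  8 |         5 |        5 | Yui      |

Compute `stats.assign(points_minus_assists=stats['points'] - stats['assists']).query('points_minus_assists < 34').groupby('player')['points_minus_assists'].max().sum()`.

add column points_minus_assists = stats['points'] - stats['assists']:
   assists  points player  points_minus_assists
0       12      42    Zoe                    30
1       14      44    Yui                    30
2       14      45   Ravi                    31
3        6      33    Yui                    27
4        9      43   Ravi                    34
5        2      44    Yui                    42
6       18      28    Yui                    10
7       13      48    Jon                    35
8        5       5    Yui                     0
filter rows where points_minus_assists < 34:
   assists  points player  points_minus_assists
0       12      42    Zoe                    30
1       14      44    Yui                    30
2       14      45   Ravi                    31
3        6      33    Yui                    27
6       18      28    Yui                    10
8        5       5    Yui                     0
group by player, max of points_minus_assists:
player
Ravi    31
Yui     30
Zoe     30
Name: points_minus_assists, dtype: int64
The sum of the resulting series is 91.

91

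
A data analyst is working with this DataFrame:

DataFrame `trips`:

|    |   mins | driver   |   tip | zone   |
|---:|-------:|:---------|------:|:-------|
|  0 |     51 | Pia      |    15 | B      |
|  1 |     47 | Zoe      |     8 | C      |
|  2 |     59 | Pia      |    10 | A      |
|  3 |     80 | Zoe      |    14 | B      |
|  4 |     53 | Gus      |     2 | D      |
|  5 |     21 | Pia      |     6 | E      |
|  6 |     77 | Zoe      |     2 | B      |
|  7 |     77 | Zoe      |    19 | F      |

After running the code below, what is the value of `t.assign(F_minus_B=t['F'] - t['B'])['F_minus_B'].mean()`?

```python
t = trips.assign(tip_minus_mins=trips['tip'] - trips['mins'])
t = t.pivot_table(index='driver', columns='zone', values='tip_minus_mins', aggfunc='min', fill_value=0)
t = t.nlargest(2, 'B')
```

18.0

add column tip_minus_mins = trips['tip'] - trips['mins']:
   mins driver  tip zone  tip_minus_mins
0    51    Pia   15    B             -36
1    47    Zoe    8    C             -39
2    59    Pia   10    A             -49
3    80    Zoe   14    B             -66
4    53    Gus    2    D             -51
5    21    Pia    6    E             -15
6    77    Zoe    2    B             -75
7    77    Zoe   19    F             -58
pivot: rows=driver, cols=zone, min(tip_minus_mins):
zone     A   B   C   D   E   F
driver                        
Gus      0   0   0 -51   0   0
Pia    -49 -36   0   0 -15   0
Zoe      0 -75 -39   0   0 -58
take 2 rows with largest B:
zone     A   B  C   D   E  F
driver                      
Gus      0   0  0 -51   0  0
Pia    -49 -36  0   0 -15  0
add column F_minus_B = t['F'] - t['B']:
zone     A   B  C   D   E  F  F_minus_B
driver                                 
Gus      0   0  0 -51   0  0          0
Pia    -49 -36  0   0 -15  0         36
Taking the mean of column 'F_minus_B' gives 18.0.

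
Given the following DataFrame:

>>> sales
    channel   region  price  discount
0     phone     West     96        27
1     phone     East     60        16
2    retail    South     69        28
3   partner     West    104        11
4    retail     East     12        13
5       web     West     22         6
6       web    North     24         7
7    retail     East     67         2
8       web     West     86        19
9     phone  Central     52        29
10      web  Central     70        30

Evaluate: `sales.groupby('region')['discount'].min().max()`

group by region, min of discount:
region
Central    29
East        2
North       7
South      28
West        6
Name: discount, dtype: int64
Hence 29.

29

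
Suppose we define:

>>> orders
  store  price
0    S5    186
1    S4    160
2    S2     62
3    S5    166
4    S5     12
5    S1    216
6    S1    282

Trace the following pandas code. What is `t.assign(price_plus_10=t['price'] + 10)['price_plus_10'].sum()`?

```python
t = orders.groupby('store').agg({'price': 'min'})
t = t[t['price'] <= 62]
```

group by store, min of price:
       price
store       
S1       216
S2        62
S4       160
S5        12
filter rows where price <= 62:
       price
store       
S2        62
S5        12
add column price_plus_10 = t['price'] + 10:
       price  price_plus_10
store                      
S2        62             72
S5        12             22
Reading off the sum of column 'price_plus_10', we get 94.

94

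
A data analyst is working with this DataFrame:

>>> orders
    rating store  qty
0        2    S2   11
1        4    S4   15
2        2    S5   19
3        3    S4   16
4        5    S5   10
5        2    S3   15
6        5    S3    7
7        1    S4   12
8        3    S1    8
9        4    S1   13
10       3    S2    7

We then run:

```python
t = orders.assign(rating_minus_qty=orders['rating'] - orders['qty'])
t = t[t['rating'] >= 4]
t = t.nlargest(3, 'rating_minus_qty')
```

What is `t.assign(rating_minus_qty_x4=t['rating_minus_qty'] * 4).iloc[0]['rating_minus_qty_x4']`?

add column rating_minus_qty = orders['rating'] - orders['qty']:
    rating store  qty  rating_minus_qty
0        2    S2   11                -9
1        4    S4   15               -11
2        2    S5   19               -17
3        3    S4   16               -13
4        5    S5   10                -5
5        2    S3   15               -13
6        5    S3    7                -2
7        1    S4   12               -11
8        3    S1    8                -5
9        4    S1   13                -9
10       3    S2    7                -4
filter rows where rating >= 4:
   rating store  qty  rating_minus_qty
1       4    S4   15               -11
4       5    S5   10                -5
6       5    S3    7                -2
9       4    S1   13                -9
take 3 rows with largest rating_minus_qty:
   rating store  qty  rating_minus_qty
6       5    S3    7                -2
4       5    S5   10                -5
9       4    S1   13                -9
add column rating_minus_qty_x4 = t['rating_minus_qty'] * 4:
   rating store  qty  rating_minus_qty  rating_minus_qty_x4
6       5    S3    7                -2                   -8
4       5    S5   10                -5                  -20
9       4    S1   13                -9                  -36
Finally, value at position 0, column 'rating_minus_qty_x4' = -8.

-8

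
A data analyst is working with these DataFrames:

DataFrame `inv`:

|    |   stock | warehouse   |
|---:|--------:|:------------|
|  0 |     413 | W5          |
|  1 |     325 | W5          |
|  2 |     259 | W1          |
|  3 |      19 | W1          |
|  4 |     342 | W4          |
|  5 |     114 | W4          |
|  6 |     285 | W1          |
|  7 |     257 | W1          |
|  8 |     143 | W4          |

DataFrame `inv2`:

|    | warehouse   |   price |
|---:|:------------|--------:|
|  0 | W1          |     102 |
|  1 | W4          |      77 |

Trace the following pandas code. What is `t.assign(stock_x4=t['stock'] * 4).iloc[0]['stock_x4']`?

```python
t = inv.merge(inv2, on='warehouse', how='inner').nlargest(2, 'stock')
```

1368

merge on 'warehouse' (how='inner') → 7 rows:
   stock warehouse  price
0    259        W1    102
1     19        W1    102
2    342        W4     77
3    114        W4     77
4    285        W1    102
5    257        W1    102
6    143        W4     77
take 2 rows with largest stock:
   stock warehouse  price
2    342        W4     77
4    285        W1    102
add column stock_x4 = t['stock'] * 4:
   stock warehouse  price  stock_x4
2    342        W4     77      1368
4    285        W1    102      1140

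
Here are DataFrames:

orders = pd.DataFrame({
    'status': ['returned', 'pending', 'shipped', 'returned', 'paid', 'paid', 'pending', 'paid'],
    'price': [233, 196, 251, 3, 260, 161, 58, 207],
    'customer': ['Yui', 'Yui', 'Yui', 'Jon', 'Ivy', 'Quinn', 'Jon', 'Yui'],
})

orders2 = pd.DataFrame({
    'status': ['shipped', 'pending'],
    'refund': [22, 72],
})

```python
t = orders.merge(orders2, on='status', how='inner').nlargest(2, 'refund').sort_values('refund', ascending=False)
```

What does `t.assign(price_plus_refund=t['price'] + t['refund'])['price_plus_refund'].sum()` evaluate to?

merge on 'status' (how='inner') → 3 rows:
    status  price customer  refund
0  pending    196      Yui      72
1  shipped    251      Yui      22
2  pending     58      Jon      72
take 2 rows with largest refund:
    status  price customer  refund
0  pending    196      Yui      72
2  pending     58      Jon      72
sort by refund descending:
    status  price customer  refund
0  pending    196      Yui      72
2  pending     58      Jon      72
add column price_plus_refund = t['price'] + t['refund']:
    status  price customer  refund  price_plus_refund
0  pending    196      Yui      72                268
2  pending     58      Jon      72                130
Hence 398.

398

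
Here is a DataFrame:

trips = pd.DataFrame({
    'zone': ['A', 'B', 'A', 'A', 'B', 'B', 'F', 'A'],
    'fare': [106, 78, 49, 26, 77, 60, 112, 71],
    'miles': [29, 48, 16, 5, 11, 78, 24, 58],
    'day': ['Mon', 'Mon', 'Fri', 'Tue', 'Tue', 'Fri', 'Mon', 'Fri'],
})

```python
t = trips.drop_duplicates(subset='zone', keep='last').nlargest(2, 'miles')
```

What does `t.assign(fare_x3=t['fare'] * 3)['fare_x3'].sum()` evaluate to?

393

drop duplicate zone (keep=last):
  zone  fare  miles  day
5    B    60     78  Fri
6    F   112     24  Mon
7    A    71     58  Fri
take 2 rows with largest miles:
  zone  fare  miles  day
5    B    60     78  Fri
7    A    71     58  Fri
add column fare_x3 = t['fare'] * 3:
  zone  fare  miles  day  fare_x3
5    B    60     78  Fri      180
7    A    71     58  Fri      213
So sum() = 393.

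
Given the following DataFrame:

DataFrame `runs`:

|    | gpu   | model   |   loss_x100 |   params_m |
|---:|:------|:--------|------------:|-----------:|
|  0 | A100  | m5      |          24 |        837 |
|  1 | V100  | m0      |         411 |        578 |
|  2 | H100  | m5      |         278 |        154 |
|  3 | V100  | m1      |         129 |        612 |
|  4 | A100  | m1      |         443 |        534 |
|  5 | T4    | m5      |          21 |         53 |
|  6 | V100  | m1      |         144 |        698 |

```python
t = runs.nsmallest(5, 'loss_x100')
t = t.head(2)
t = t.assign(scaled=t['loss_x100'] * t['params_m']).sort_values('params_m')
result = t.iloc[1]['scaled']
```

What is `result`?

take 5 rows with smallest loss_x100:
    gpu model  loss_x100  params_m
5    T4    m5         21        53
0  A100    m5         24       837
3  V100    m1        129       612
6  V100    m1        144       698
2  H100    m5        278       154
take first 2 rows:
    gpu model  loss_x100  params_m
5    T4    m5         21        53
0  A100    m5         24       837
add column scaled = t['loss_x100'] * t['params_m']:
    gpu model  loss_x100  params_m  scaled
5    T4    m5         21        53    1113
0  A100    m5         24       837   20088
sort by params_m:
    gpu model  loss_x100  params_m  scaled
5    T4    m5         21        53    1113
0  A100    m5         24       837   20088
Taking the value at position 1, column 'scaled' gives 20088.

20088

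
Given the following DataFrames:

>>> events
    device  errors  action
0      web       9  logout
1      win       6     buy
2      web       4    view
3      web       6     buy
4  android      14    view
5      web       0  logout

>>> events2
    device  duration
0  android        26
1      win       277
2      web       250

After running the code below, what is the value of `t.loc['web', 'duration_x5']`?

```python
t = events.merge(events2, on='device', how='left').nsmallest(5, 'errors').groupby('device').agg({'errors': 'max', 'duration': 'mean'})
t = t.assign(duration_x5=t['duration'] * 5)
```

merge on 'device' (how='left') → 6 rows:
    device  errors  action  duration
0      web       9  logout       250
1      win       6     buy       277
2      web       4    view       250
3      web       6     buy       250
4  android      14    view        26
5      web       0  logout       250
take 5 rows with smallest errors:
  device  errors  action  duration
5    web       0  logout       250
2    web       4    view       250
1    win       6     buy       277
3    web       6     buy       250
0    web       9  logout       250
group by device: max(errors), mean(duration):
        errors  duration
device                  
web          9     250.0
win          6     277.0
add column duration_x5 = t['duration'] * 5:
        errors  duration  duration_x5
device                               
web          9     250.0       1250.0
win          6     277.0       1385.0

1250.0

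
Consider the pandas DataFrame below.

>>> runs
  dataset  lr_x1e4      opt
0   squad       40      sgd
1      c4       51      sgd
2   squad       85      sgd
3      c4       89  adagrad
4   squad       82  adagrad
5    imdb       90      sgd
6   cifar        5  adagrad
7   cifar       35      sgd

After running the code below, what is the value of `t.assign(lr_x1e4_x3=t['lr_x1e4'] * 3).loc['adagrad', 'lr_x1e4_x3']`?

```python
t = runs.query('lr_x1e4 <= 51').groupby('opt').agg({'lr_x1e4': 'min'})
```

filter rows where lr_x1e4 <= 51:
  dataset  lr_x1e4      opt
0   squad       40      sgd
1      c4       51      sgd
6   cifar        5  adagrad
7   cifar       35      sgd
group by opt, min of lr_x1e4:
         lr_x1e4
opt             
adagrad        5
sgd           35
add column lr_x1e4_x3 = t['lr_x1e4'] * 3:
         lr_x1e4  lr_x1e4_x3
opt                         
adagrad        5          15
sgd           35         105
value at row 'adagrad', column 'lr_x1e4_x3' → 15

15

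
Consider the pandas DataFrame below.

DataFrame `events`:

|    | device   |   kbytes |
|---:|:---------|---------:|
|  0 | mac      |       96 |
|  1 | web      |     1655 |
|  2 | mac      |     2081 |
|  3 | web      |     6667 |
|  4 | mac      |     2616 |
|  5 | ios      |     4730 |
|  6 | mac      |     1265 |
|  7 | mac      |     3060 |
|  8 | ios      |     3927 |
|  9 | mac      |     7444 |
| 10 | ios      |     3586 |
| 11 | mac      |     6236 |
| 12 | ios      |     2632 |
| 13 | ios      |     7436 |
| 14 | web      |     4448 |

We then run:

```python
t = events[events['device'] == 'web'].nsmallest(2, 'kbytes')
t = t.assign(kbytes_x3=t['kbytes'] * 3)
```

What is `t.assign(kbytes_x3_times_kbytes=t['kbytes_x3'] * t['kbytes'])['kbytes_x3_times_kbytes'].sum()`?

67571187

filter rows where device == 'web':
   device  kbytes
1     web    1655
3     web    6667
14    web    4448
take 2 rows with smallest kbytes:
   device  kbytes
1     web    1655
14    web    4448
add column kbytes_x3 = t['kbytes'] * 3:
   device  kbytes  kbytes_x3
1     web    1655       4965
14    web    4448      13344
add column kbytes_x3_times_kbytes = t['kbytes_x3'] * t['kbytes']:
   device  kbytes  kbytes_x3  kbytes_x3_times_kbytes
1     web    1655       4965                 8217075
14    web    4448      13344                59354112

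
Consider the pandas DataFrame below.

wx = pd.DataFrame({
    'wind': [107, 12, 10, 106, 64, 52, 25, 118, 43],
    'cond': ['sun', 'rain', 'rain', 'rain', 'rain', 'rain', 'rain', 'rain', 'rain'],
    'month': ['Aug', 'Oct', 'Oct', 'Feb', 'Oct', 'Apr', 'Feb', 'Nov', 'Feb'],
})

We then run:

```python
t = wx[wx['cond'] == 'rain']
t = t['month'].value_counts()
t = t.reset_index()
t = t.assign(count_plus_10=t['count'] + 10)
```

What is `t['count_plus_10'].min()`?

filter rows where cond == 'rain':
   wind  cond month
1    12  rain   Oct
2    10  rain   Oct
3   106  rain   Feb
4    64  rain   Oct
5    52  rain   Apr
6    25  rain   Feb
7   118  rain   Nov
8    43  rain   Feb
value_counts of month:
month
Oct    3
Feb    3
Apr    1
Nov    1
Name: count, dtype: int64
reset_index():
  month  count
0   Oct      3
1   Feb      3
2   Apr      1
3   Nov      1
add column count_plus_10 = t['count'] + 10:
  month  count  count_plus_10
0   Oct      3             13
1   Feb      3             13
2   Apr      1             11
3   Nov      1             11
Hence 11.

11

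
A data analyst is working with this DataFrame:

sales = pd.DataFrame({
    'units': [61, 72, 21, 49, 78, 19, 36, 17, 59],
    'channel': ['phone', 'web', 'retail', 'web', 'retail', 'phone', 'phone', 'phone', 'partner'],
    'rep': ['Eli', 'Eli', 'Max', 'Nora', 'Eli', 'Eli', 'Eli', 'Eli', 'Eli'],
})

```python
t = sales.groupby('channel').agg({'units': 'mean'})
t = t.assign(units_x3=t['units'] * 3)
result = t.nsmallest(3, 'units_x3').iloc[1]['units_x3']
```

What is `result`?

group by channel, mean of units:
         units
channel       
partner  59.00
phone    33.25
retail   49.50
web      60.50
add column units_x3 = t['units'] * 3:
         units  units_x3
channel                 
partner  59.00    177.00
phone    33.25     99.75
retail   49.50    148.50
web      60.50    181.50
take 3 rows with smallest units_x3:
         units  units_x3
channel                 
phone    33.25     99.75
retail   49.50    148.50
partner  59.00    177.00
The value at position 1, column 'units_x3' is 148.5.

148.5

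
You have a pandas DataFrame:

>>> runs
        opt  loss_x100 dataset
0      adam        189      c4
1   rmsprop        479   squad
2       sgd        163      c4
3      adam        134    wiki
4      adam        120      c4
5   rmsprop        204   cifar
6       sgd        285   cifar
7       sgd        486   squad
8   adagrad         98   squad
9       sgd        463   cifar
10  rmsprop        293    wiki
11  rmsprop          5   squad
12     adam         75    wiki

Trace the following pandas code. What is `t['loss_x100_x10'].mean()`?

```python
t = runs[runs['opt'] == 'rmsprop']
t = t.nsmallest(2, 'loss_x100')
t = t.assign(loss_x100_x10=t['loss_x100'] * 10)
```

1045.0

filter rows where opt == 'rmsprop':
        opt  loss_x100 dataset
1   rmsprop        479   squad
5   rmsprop        204   cifar
10  rmsprop        293    wiki
11  rmsprop          5   squad
take 2 rows with smallest loss_x100:
        opt  loss_x100 dataset
11  rmsprop          5   squad
5   rmsprop        204   cifar
add column loss_x100_x10 = t['loss_x100'] * 10:
        opt  loss_x100 dataset  loss_x100_x10
11  rmsprop          5   squad             50
5   rmsprop        204   cifar           2040
The mean of column 'loss_x100_x10' is 1045.0.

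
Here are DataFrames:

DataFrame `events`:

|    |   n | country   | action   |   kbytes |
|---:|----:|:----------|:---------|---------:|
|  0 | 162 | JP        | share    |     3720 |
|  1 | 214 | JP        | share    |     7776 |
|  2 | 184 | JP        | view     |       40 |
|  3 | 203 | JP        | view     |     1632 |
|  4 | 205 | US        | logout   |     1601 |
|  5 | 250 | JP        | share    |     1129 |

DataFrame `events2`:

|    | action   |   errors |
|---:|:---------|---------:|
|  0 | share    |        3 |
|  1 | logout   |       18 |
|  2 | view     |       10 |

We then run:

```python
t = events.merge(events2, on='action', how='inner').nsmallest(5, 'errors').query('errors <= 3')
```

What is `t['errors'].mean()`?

3.0

merge on 'action' (how='inner') → 6 rows:
     n country  action  kbytes  errors
0  162      JP   share    3720       3
1  214      JP   share    7776       3
2  184      JP    view      40      10
3  203      JP    view    1632      10
4  205      US  logout    1601      18
5  250      JP   share    1129       3
take 5 rows with smallest errors:
     n country action  kbytes  errors
0  162      JP  share    3720       3
1  214      JP  share    7776       3
5  250      JP  share    1129       3
2  184      JP   view      40      10
3  203      JP   view    1632      10
filter rows where errors <= 3:
     n country action  kbytes  errors
0  162      JP  share    3720       3
1  214      JP  share    7776       3
5  250      JP  share    1129       3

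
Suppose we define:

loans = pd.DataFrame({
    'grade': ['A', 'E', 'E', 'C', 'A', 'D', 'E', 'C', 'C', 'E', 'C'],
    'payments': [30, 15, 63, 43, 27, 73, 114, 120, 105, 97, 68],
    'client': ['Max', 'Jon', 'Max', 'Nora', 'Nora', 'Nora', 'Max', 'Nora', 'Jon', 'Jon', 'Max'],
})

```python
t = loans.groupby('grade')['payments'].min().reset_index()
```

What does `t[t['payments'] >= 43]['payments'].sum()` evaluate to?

116

group by grade, min of payments:
grade
A    27
C    43
D    73
E    15
Name: payments, dtype: int64
reset_index():
  grade  payments
0     A        27
1     C        43
2     D        73
3     E        15
filter rows where payments >= 43:
  grade  payments
1     C        43
2     D        73
Finally, sum of column 'payments' = 116.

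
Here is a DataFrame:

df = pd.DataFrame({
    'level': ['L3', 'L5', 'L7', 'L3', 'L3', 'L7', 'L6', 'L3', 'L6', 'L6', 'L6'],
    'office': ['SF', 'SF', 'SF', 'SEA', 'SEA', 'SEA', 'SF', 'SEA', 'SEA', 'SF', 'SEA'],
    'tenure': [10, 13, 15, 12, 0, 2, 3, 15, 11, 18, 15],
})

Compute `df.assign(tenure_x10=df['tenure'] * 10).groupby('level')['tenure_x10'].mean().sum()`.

add column tenure_x10 = df['tenure'] * 10:
   level office  tenure  tenure_x10
0     L3     SF      10         100
1     L5     SF      13         130
2     L7     SF      15         150
3     L3    SEA      12         120
4     L3    SEA       0           0
5     L7    SEA       2          20
6     L6     SF       3          30
7     L3    SEA      15         150
8     L6    SEA      11         110
9     L6     SF      18         180
10    L6    SEA      15         150
group by level, mean of tenure_x10:
level
L3     92.5
L5    130.0
L6    117.5
L7     85.0
Name: tenure_x10, dtype: float64
Taking the sum of the resulting series gives 425.0.

425.0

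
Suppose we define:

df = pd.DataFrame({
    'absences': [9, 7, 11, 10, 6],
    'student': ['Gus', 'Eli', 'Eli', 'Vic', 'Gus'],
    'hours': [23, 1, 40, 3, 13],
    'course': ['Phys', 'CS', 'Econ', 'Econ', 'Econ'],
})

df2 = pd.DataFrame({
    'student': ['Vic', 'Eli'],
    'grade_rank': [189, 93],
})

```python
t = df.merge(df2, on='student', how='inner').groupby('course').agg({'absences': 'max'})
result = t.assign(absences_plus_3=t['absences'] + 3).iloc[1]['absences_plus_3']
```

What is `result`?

merge on 'student' (how='inner') → 3 rows:
   absences student  hours course  grade_rank
0         7     Eli      1     CS          93
1        11     Eli     40   Econ          93
2        10     Vic      3   Econ         189
group by course, max of absences:
        absences
course          
CS             7
Econ          11
add column absences_plus_3 = t['absences'] + 3:
        absences  absences_plus_3
course                           
CS             7               10
Econ          11               14
value at position 1, column 'absences_plus_3' → 14

14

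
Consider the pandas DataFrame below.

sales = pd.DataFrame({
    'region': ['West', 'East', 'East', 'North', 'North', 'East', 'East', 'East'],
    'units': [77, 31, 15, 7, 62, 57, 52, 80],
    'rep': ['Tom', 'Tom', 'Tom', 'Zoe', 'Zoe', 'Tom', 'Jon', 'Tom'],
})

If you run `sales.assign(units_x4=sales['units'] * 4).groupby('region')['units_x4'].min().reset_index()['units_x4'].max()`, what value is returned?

add column units_x4 = sales['units'] * 4:
  region  units  rep  units_x4
0   West     77  Tom       308
1   East     31  Tom       124
2   East     15  Tom        60
3  North      7  Zoe        28
4  North     62  Zoe       248
5   East     57  Tom       228
6   East     52  Jon       208
7   East     80  Tom       320
group by region, min of units_x4:
region
East      60
North     28
West     308
Name: units_x4, dtype: int64
reset_index():
  region  units_x4
0   East        60
1  North        28
2   West       308
Then the max of column 'units_x4': 308

308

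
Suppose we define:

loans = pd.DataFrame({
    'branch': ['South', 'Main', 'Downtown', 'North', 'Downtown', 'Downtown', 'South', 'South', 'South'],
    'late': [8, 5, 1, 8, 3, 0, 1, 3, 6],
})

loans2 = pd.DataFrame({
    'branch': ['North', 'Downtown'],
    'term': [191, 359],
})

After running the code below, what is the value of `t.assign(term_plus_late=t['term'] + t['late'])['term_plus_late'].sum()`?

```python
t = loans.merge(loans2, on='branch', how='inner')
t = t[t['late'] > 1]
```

merge on 'branch' (how='inner') → 4 rows:
     branch  late  term
0  Downtown     1   359
1     North     8   191
2  Downtown     3   359
3  Downtown     0   359
filter rows where late > 1:
     branch  late  term
1     North     8   191
2  Downtown     3   359
add column term_plus_late = t['term'] + t['late']:
     branch  late  term  term_plus_late
1     North     8   191             199
2  Downtown     3   359             362

561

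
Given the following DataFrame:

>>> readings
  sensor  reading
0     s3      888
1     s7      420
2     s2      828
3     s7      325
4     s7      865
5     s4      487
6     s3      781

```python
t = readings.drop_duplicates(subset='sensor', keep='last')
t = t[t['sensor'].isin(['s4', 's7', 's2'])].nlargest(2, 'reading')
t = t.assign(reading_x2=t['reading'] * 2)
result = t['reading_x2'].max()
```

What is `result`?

1730

drop duplicate sensor (keep=last):
  sensor  reading
2     s2      828
4     s7      865
5     s4      487
6     s3      781
filter rows where sensor in ['s4', 's7', 's2']:
  sensor  reading
2     s2      828
4     s7      865
5     s4      487
take 2 rows with largest reading:
  sensor  reading
4     s7      865
2     s2      828
add column reading_x2 = t['reading'] * 2:
  sensor  reading  reading_x2
4     s7      865        1730
2     s2      828        1656
Finally, max of column 'reading_x2' = 1730.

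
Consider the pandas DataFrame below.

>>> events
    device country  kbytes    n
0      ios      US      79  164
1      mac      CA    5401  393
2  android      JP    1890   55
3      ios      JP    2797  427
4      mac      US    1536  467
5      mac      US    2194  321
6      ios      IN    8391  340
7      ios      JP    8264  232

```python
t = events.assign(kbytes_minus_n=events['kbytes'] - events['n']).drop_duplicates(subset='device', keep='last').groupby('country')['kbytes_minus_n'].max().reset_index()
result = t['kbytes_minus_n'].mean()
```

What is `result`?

add column kbytes_minus_n = events['kbytes'] - events['n']:
    device country  kbytes    n  kbytes_minus_n
0      ios      US      79  164             -85
1      mac      CA    5401  393            5008
2  android      JP    1890   55            1835
3      ios      JP    2797  427            2370
4      mac      US    1536  467            1069
5      mac      US    2194  321            1873
6      ios      IN    8391  340            8051
7      ios      JP    8264  232            8032
drop duplicate device (keep=last):
    device country  kbytes    n  kbytes_minus_n
2  android      JP    1890   55            1835
5      mac      US    2194  321            1873
7      ios      JP    8264  232            8032
group by country, max of kbytes_minus_n:
country
JP    8032
US    1873
Name: kbytes_minus_n, dtype: int64
reset_index():
  country  kbytes_minus_n
0      JP            8032
1      US            1873
Taking the mean of column 'kbytes_minus_n' gives 4952.5.

4952.5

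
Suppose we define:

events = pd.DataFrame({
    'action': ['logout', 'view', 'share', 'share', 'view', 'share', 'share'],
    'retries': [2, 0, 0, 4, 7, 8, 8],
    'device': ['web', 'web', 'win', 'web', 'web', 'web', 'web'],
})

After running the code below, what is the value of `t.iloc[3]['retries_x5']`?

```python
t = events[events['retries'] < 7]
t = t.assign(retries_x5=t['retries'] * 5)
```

filter rows where retries < 7:
   action  retries device
0  logout        2    web
1    view        0    web
2   share        0    win
3   share        4    web
add column retries_x5 = t['retries'] * 5:
   action  retries device  retries_x5
0  logout        2    web          10
1    view        0    web           0
2   share        0    win           0
3   share        4    web          20
Hence 20.

20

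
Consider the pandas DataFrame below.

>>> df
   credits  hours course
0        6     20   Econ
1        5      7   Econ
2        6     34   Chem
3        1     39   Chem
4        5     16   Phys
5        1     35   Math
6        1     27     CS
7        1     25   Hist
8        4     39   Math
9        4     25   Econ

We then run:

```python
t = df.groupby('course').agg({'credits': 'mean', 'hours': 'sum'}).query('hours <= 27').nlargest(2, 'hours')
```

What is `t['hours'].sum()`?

52

group by course: mean(credits), sum(hours):
        credits  hours
course                
CS          1.0     27
Chem        3.5     73
Econ        5.0     52
Hist        1.0     25
Math        2.5     74
Phys        5.0     16
filter rows where hours <= 27:
        credits  hours
course                
CS          1.0     27
Hist        1.0     25
Phys        5.0     16
take 2 rows with largest hours:
        credits  hours
course                
CS          1.0     27
Hist        1.0     25
Hence 52.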